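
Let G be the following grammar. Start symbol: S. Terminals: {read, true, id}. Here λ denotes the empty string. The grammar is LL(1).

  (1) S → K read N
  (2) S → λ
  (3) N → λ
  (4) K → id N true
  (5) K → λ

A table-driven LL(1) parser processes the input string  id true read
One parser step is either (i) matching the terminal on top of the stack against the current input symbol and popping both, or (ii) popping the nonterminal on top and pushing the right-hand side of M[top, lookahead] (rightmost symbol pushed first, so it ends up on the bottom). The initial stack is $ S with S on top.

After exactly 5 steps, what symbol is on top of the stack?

read

step 1: stack=$ S  input=id true read $  — expand S → K read N
step 2: stack=$ N read K  input=id true read $  — expand K → id N true
step 3: stack=$ N read true N id  input=id true read $  — match id
step 4: stack=$ N read true N  input=true read $  — expand N → λ
step 5: stack=$ N read true  input=true read $  — match true
Stack after step 5: $ N read (top = read).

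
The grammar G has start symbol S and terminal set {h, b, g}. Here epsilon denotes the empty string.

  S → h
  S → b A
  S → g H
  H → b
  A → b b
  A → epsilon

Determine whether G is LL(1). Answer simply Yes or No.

FIRST(S) = {b, g, h}
FIRST(H) = {b}
FIRST(A) = {epsilon, b}
FOLLOW(S) = {$}
FOLLOW(H) = {$}
FOLLOW(A) = {$}
Each cell of M receives at most one production.

Yes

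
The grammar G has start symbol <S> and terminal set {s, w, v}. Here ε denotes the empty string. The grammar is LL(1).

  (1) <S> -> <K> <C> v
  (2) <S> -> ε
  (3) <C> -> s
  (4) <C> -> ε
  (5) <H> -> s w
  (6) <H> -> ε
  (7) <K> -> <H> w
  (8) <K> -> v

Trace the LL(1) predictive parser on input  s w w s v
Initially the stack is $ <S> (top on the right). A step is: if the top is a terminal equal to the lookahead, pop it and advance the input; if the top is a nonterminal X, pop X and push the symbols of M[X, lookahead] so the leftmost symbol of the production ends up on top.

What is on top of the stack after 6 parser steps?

<C>

     Stack          Input        Action
  1  $ <S>          s w w s v $  expand <S> -> <K> <C> v
  2  $ v <C> <K>    s w w s v $  expand <K> -> <H> w
  3  $ v <C> w <H>  s w w s v $  expand <H> -> s w
  4  $ v <C> w w s  s w w s v $  match s
  5  $ v <C> w w    w w s v $    match w
  6  $ v <C> w      w s v $      match w
Stack after step 6: $ v <C> (top = <C>).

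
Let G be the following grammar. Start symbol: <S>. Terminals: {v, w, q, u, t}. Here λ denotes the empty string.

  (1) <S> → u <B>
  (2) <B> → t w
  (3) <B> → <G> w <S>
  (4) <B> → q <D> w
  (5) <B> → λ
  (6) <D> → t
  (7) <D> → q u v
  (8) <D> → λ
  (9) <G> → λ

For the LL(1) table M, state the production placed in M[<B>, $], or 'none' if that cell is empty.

<B> → λ

FIRST(<S>): from <S>→u <B> we get {u}. So FIRST(<S>) = {u}.
FIRST(<D>): from <D>→t we get {t}; from <D>→q u v we get {q}; from <D>→λ we get {λ}. So FIRST(<D>) = {λ, q, t}.
FIRST(<G>): from <G>→λ we get {λ}. So FIRST(<G>) = {λ}.
FIRST(<B>): from <B>→t w we get {t}; from <B>→<G> w <S> we get {w}; from <B>→q <D> w we get {q}; from <B>→λ we get {λ}. So FIRST(<B>) = {λ, q, t, w}.
FOLLOW(<S>) includes $ since <S> is the start symbol.
FOLLOW(<S>): in <B>→<G> w <S>, the suffix after <S> is empty, so FOLLOW(<S>) ⊇ FOLLOW(<B>) = {$}. Thus FOLLOW(<S>) = {$}.
FOLLOW(<B>): in <S>→u <B>, the suffix after <B> is empty, so FOLLOW(<B>) ⊇ FOLLOW(<S>) = {$}. Thus FOLLOW(<B>) = {$}.
For <B> → t w: FIRST(t w) = {t}, so it goes in M[<B>, t] for t ∈ {t}.
For <B> → <G> w <S>: FIRST(<G> w <S>) = {w}, so it goes in M[<B>, t] for t ∈ {w}.
For <B> → q <D> w: FIRST(q <D> w) = {q}, so it goes in M[<B>, t] for t ∈ {q}.
For <B> → λ: FIRST(λ) = {λ}, so it goes in M[<B>, t] for t ∈ {}; since λ ∈ FIRST, also for every t ∈ FOLLOW(<B>) = {$}.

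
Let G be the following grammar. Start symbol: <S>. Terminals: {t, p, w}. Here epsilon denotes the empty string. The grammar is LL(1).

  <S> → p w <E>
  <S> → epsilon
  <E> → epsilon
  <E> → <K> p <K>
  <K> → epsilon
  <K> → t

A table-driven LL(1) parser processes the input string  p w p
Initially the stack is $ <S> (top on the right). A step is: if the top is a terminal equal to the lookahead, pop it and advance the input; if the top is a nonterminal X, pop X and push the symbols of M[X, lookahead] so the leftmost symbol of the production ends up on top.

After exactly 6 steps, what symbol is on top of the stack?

step 1: stack=$ <S>  input=p w p $  — expand <S> → p w <E>
step 2: stack=$ <E> w p  input=p w p $  — match p
step 3: stack=$ <E> w  input=w p $  — match w
step 4: stack=$ <E>  input=p $  — expand <E> → <K> p <K>
step 5: stack=$ <K> p <K>  input=p $  — expand <K> → epsilon
step 6: stack=$ <K> p  input=p $  — match p
Stack after step 6: $ <K> (top = <K>).

<K>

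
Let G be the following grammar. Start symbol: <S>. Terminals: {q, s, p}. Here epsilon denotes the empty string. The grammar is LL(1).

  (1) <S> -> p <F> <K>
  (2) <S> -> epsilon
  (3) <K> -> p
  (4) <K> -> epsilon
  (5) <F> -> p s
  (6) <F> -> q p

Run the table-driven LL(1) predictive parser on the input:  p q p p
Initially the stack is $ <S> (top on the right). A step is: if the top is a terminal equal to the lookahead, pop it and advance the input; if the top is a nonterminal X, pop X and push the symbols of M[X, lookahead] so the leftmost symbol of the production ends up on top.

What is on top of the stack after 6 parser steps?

p

     Stack        Input      Action
  1  $ <S>        p q p p $  expand <S> -> p <F> <K>
  2  $ <K> <F> p  p q p p $  match p
  3  $ <K> <F>    q p p $    expand <F> -> q p
  4  $ <K> p q    q p p $    match q
  5  $ <K> p      p p $      match p
  6  $ <K>        p $        expand <K> -> p
Stack after step 6: $ p (top = p).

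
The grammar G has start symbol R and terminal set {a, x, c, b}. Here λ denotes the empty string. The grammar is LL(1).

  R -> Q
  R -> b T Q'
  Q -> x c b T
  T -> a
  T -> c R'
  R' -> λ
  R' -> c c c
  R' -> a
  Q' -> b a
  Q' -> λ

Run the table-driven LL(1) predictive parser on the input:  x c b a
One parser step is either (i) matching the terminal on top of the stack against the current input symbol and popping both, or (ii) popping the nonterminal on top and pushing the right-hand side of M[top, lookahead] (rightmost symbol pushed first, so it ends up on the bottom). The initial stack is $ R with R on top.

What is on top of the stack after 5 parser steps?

step 1: stack=$ R  input=x c b a $  — expand R -> Q
step 2: stack=$ Q  input=x c b a $  — expand Q -> x c b T
step 3: stack=$ T b c x  input=x c b a $  — match x
step 4: stack=$ T b c  input=c b a $  — match c
step 5: stack=$ T b  input=b a $  — match b
Stack after step 5: $ T (top = T).

T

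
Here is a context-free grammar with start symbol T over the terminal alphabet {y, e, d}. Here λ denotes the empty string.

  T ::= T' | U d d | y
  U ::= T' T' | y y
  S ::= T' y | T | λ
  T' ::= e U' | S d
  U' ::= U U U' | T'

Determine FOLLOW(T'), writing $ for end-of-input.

FIRST(T) = {d, e, y}  (via T', U d d)
FIRST(U) = {d, e, y}  (via T' T')
FIRST(S) = {λ, d, e, y}  (via T' y, T)
FIRST(T') = {d, e, y}  (via S d)
FIRST(U') = {d, e, y}  (via U U U', T')
FOLLOW(T) includes $ since T is the start symbol.
FOLLOW(U): in T::=U d d, U is followed by d d with FIRST {d}; in U'::=U U U' (occurrence 1), U is followed by U U' with FIRST {d, e, y}; in U'::=U U U' (occurrence 2), U is followed by U' with FIRST {d, e, y}. Thus FOLLOW(U) = {d, e, y}.
FOLLOW(S): in T'::=S d, S is followed by d with FIRST {d}. Thus FOLLOW(S) = {d}.
FOLLOW(T): in S::=T, the suffix after T is empty, so FOLLOW(T) ⊇ FOLLOW(S) = {d}. Thus FOLLOW(T) = {$, d}.
FOLLOW(T'): in T::=T', the suffix after T' is empty, so FOLLOW(T') ⊇ FOLLOW(T) = {$, d}; in U::=T' T' (occurrence 1), T' is followed by T' with FIRST {d, e, y}; in U::=T' T' (occurrence 2), the suffix after T' is empty, so FOLLOW(T') ⊇ FOLLOW(U) = {d, e, y}; in S::=T' y, T' is followed by y with FIRST {y}; in U'::=T', the suffix after T' is empty, so FOLLOW(T') ⊇ FOLLOW(U') = {$, d, e, y}. Thus FOLLOW(T') = {$, d, e, y}.
FOLLOW(U'): in T'::=e U', the suffix after U' is empty, so FOLLOW(U') ⊇ FOLLOW(T') = {$, d, e, y}; in U'::=U U U', the suffix after U' is empty (adds nothing new). Thus FOLLOW(U') = {$, d, e, y}.

{$, d, e, y}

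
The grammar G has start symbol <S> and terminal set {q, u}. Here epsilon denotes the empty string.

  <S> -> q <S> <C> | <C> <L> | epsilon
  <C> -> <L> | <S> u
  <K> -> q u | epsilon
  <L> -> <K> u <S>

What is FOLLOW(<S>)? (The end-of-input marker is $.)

{$, q, u}

FIRST(<K>) = {epsilon, q}
FIRST(<L>) = {q, u}  (via <K> u <S>)
FIRST(<S>) = {epsilon, q, u}  (via <C> <L>)
FIRST(<C>) = {q, u}  (via <L>, <S> u)
FOLLOW(<S>) includes $ since <S> is the start symbol.
FOLLOW(<K>): in <L>-><K> u <S>, <K> is followed by u <S> with FIRST {u}. Thus FOLLOW(<K>) = {u}.
FOLLOW(<S>): in <S>->q <S> <C>, <S> is followed by <C> with FIRST {q, u}; in <C>-><S> u, <S> is followed by u with FIRST {u}; in <L>-><K> u <S>, the suffix after <S> is empty, so FOLLOW(<S>) ⊇ FOLLOW(<L>) = {$, q, u}. Thus FOLLOW(<S>) = {$, q, u}.
FOLLOW(<C>): in <S>->q <S> <C>, the suffix after <C> is empty, so FOLLOW(<C>) ⊇ FOLLOW(<S>) = {$, q, u}; in <S>-><C> <L>, <C> is followed by <L> with FIRST {q, u}. Thus FOLLOW(<C>) = {$, q, u}.
FOLLOW(<L>): in <S>-><C> <L>, the suffix after <L> is empty, so FOLLOW(<L>) ⊇ FOLLOW(<S>) = {$, q, u}; in <C>-><L>, the suffix after <L> is empty, so FOLLOW(<L>) ⊇ FOLLOW(<C>) = {$, q, u}. Thus FOLLOW(<L>) = {$, q, u}.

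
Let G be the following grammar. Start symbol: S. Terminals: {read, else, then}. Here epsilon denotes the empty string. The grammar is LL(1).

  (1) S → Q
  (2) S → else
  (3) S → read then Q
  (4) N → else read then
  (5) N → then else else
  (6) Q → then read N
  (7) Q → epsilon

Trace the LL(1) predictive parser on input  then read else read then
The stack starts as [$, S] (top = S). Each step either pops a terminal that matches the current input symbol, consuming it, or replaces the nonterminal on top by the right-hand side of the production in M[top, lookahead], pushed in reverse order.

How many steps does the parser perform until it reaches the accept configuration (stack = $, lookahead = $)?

8

step 1: stack=$ S  input=then read else read then $  — expand S → Q
step 2: stack=$ Q  input=then read else read then $  — expand Q → then read N
step 3: stack=$ N read then  input=then read else read then $  — match then
step 4: stack=$ N read  input=read else read then $  — match read
step 5: stack=$ N  input=else read then $  — expand N → else read then
step 6: stack=$ then read else  input=else read then $  — match else
step 7: stack=$ then read  input=read then $  — match read
step 8: stack=$ then  input=then $  — match then
Accept reached after 8 steps.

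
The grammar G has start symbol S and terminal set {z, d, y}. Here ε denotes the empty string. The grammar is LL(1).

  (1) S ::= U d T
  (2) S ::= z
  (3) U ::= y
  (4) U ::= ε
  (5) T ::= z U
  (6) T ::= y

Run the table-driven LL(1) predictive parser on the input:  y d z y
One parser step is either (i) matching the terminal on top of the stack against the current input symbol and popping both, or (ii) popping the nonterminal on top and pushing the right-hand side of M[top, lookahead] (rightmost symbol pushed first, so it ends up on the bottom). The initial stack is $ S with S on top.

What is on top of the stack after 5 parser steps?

z

step 1: stack=$ S  input=y d z y $  — expand S ::= U d T
step 2: stack=$ T d U  input=y d z y $  — expand U ::= y
step 3: stack=$ T d y  input=y d z y $  — match y
step 4: stack=$ T d  input=d z y $  — match d
step 5: stack=$ T  input=z y $  — expand T ::= z U
Stack after step 5: $ U z (top = z).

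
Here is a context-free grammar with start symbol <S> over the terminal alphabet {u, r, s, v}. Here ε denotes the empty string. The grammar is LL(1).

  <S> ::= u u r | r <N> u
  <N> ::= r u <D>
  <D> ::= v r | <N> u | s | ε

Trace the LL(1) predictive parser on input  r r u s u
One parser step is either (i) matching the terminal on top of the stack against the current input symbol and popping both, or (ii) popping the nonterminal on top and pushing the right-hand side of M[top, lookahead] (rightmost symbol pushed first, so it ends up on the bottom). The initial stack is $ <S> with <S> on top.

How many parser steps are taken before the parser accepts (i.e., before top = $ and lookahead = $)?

8

step 1: stack=$ <S>  input=r r u s u $  — expand <S> ::= r <N> u
step 2: stack=$ u <N> r  input=r r u s u $  — match r
step 3: stack=$ u <N>  input=r u s u $  — expand <N> ::= r u <D>
step 4: stack=$ u <D> u r  input=r u s u $  — match r
step 5: stack=$ u <D> u  input=u s u $  — match u
step 6: stack=$ u <D>  input=s u $  — expand <D> ::= s
step 7: stack=$ u s  input=s u $  — match s
step 8: stack=$ u  input=u $  — match u
Accept reached after 8 steps.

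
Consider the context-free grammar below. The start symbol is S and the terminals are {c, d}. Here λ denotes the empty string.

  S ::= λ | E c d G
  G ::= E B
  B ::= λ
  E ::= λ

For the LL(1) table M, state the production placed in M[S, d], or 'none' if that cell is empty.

FIRST(B): from B::=λ we get {λ}. So FIRST(B) = {λ}.
FIRST(E): from E::=λ we get {λ}. So FIRST(E) = {λ}.
FIRST(S): from S::=λ we get {λ}; from S::=E c d G we get {c}. So FIRST(S) = {λ, c}.
FIRST(G): from G::=E B we get {λ}. So FIRST(G) = {λ}.
FOLLOW(S) includes $ since S is the start symbol.
FOLLOW(S): S appears on no right-hand side. Thus FOLLOW(S) = {$}.
For S ::= λ: FIRST(λ) = {λ}, so it goes in M[S, t] for t ∈ {}; since λ ∈ FIRST, also for every t ∈ FOLLOW(S) = {$}.
For S ::= E c d G: FIRST(E c d G) = {c}, so it goes in M[S, t] for t ∈ {c}.
None of these place a production in M[S, d].

none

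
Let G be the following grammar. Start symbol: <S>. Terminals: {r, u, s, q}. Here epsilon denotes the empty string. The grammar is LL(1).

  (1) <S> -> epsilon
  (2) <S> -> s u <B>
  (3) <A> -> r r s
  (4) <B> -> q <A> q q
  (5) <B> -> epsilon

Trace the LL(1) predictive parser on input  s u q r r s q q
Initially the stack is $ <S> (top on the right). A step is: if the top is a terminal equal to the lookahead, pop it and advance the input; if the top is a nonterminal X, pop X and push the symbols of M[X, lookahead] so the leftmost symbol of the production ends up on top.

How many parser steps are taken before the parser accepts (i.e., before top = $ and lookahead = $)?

11

      Stack        Input              Action
   1  $ <S>        s u q r r s q q $  expand <S> -> s u <B>
   2  $ <B> u s    s u q r r s q q $  match s
   3  $ <B> u      u q r r s q q $    match u
   4  $ <B>        q r r s q q $      expand <B> -> q <A> q q
   5  $ q q <A> q  q r r s q q $      match q
   6  $ q q <A>    r r s q q $        expand <A> -> r r s
   7  $ q q s r r  r r s q q $        match r
   8  $ q q s r    r s q q $          match r
   9  $ q q s      s q q $            match s
  10  $ q q        q q $              match q
  11  $ q          q $                match q
Accept reached after 11 steps.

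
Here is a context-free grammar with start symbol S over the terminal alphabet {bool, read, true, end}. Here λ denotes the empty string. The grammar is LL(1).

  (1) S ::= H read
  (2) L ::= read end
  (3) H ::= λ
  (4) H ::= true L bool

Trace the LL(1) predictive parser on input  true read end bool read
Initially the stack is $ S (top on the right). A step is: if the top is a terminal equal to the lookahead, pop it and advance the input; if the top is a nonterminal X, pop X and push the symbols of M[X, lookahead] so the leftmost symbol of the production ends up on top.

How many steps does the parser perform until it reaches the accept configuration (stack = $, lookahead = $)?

step 1: stack=$ S  input=true read end bool read $  — expand S ::= H read
step 2: stack=$ read H  input=true read end bool read $  — expand H ::= true L bool
step 3: stack=$ read bool L true  input=true read end bool read $  — match true
step 4: stack=$ read bool L  input=read end bool read $  — expand L ::= read end
step 5: stack=$ read bool end read  input=read end bool read $  — match read
step 6: stack=$ read bool end  input=end bool read $  — match end
step 7: stack=$ read bool  input=bool read $  — match bool
step 8: stack=$ read  input=read $  — match read
Accept reached after 8 steps.

8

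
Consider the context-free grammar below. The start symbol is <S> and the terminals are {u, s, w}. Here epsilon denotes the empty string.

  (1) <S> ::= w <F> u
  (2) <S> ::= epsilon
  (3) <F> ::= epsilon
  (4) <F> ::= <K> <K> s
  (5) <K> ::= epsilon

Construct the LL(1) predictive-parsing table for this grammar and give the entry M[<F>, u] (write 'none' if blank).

FIRST(<S>): from <S>::=w <F> u we get {w}; from <S>::=epsilon we get {epsilon}. So FIRST(<S>) = {epsilon, w}.
FIRST(<K>): from <K>::=epsilon we get {epsilon}. So FIRST(<K>) = {epsilon}.
FIRST(<F>): from <F>::=epsilon we get {epsilon}; from <F>::=<K> <K> s we get {s}. So FIRST(<F>) = {epsilon, s}.
FOLLOW(<S>) includes $ since <S> is the start symbol.
FOLLOW(<F>): in <S>::=w <F> u, <F> is followed by u with FIRST {u}. Thus FOLLOW(<F>) = {u}.
For <F> ::= epsilon: FIRST(epsilon) = {epsilon}, so it goes in M[<F>, t] for t ∈ {}; since epsilon ∈ FIRST, also for every t ∈ FOLLOW(<F>) = {u}.
For <F> ::= <K> <K> s: FIRST(<K> <K> s) = {s}, so it goes in M[<F>, t] for t ∈ {s}.

<F> ::= epsilon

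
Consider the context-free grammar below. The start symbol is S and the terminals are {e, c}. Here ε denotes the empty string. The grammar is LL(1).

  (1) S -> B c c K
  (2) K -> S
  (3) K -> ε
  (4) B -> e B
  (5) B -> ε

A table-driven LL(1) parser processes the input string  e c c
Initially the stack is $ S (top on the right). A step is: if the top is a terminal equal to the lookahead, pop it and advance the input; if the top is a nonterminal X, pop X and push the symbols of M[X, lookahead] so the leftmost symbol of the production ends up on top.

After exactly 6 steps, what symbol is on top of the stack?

K

     Stack        Input    Action
  1  $ S          e c c $  expand S -> B c c K
  2  $ K c c B    e c c $  expand B -> e B
  3  $ K c c B e  e c c $  match e
  4  $ K c c B    c c $    expand B -> ε
  5  $ K c c      c c $    match c
  6  $ K c        c $      match c
Stack after step 6: $ K (top = K).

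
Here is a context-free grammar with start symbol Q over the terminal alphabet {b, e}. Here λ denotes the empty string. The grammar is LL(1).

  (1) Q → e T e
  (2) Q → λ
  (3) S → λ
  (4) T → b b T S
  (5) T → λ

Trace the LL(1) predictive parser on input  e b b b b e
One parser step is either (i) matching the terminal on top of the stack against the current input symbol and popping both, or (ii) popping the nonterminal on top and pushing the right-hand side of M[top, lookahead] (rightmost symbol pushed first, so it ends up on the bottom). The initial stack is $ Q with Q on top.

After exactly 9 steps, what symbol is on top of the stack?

S

     Stack          Input          Action
  1  $ Q            e b b b b e $  expand Q → e T e
  2  $ e T e        e b b b b e $  match e
  3  $ e T          b b b b e $    expand T → b b T S
  4  $ e S T b b    b b b b e $    match b
  5  $ e S T b      b b b e $      match b
  6  $ e S T        b b e $        expand T → b b T S
  7  $ e S S T b b  b b e $        match b
  8  $ e S S T b    b e $          match b
  9  $ e S S T      e $            expand T → λ
Stack after step 9: $ e S S (top = S).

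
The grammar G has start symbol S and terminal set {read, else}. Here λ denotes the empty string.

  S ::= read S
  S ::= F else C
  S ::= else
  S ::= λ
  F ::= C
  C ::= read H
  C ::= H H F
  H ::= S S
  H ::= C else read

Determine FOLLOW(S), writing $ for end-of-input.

{$, else, read}

FIRST(S) = {λ, else, read}  (via F else C)
FIRST(F) = {else, read}  (via C)
FIRST(C) = {else, read}  (via H H F)
FIRST(H) = {λ, else, read}  (via S S, C else read)
FOLLOW(S) includes $ since S is the start symbol.
FOLLOW(S): in S::=read S, the suffix after S is empty (adds nothing new); in H::=S S (occurrence 1), S is followed by S with FIRST {λ, else, read}; in H::=S S (occurrence 1), the suffix after S is nullable, so FOLLOW(S) ⊇ FOLLOW(H) = {$, else, read}; in H::=S S (occurrence 2), the suffix after S is empty, so FOLLOW(S) ⊇ FOLLOW(H) = {$, else, read}. Thus FOLLOW(S) = {$, else, read}.
FOLLOW(F): in S::=F else C, F is followed by else C with FIRST {else}; in C::=H H F, the suffix after F is empty, so FOLLOW(F) ⊇ FOLLOW(C) = {$, else, read}. Thus FOLLOW(F) = {$, else, read}.
FOLLOW(C): in S::=F else C, the suffix after C is empty, so FOLLOW(C) ⊇ FOLLOW(S) = {$, else, read}; in F::=C, the suffix after C is empty, so FOLLOW(C) ⊇ FOLLOW(F) = {$, else, read}; in H::=C else read, C is followed by else read with FIRST {else}. Thus FOLLOW(C) = {$, else, read}.
FOLLOW(H): in C::=read H, the suffix after H is empty, so FOLLOW(H) ⊇ FOLLOW(C) = {$, else, read}; in C::=H H F (occurrence 1), H is followed by H F with FIRST {else, read}; in C::=H H F (occurrence 2), H is followed by F with FIRST {else, read}. Thus FOLLOW(H) = {$, else, read}.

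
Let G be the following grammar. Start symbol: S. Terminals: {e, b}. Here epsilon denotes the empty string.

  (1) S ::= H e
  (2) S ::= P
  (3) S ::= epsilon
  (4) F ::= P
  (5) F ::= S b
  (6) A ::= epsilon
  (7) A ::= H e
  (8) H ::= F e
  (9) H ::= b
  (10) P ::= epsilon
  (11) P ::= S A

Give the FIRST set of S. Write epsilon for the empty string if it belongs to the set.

FIRST(S) = {epsilon, b, e}  (via H e, P)
FIRST(F) = {epsilon, b, e}  (via P, S b)
FIRST(H) = {b, e}  (via F e)
FIRST(A) = {epsilon, b, e}  (via H e)
FIRST(P) = {epsilon, b, e}  (via S A)

{epsilon, b, e}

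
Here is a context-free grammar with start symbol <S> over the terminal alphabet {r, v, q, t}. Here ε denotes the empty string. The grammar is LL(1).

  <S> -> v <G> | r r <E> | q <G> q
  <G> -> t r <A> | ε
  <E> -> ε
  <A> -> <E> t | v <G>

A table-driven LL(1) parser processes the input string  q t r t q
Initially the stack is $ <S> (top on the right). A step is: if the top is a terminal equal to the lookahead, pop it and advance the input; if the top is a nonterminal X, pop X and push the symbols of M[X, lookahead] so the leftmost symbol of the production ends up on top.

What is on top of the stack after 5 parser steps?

step 1: stack=$ <S>  input=q t r t q $  — expand <S> -> q <G> q
step 2: stack=$ q <G> q  input=q t r t q $  — match q
step 3: stack=$ q <G>  input=t r t q $  — expand <G> -> t r <A>
step 4: stack=$ q <A> r t  input=t r t q $  — match t
step 5: stack=$ q <A> r  input=r t q $  — match r
Stack after step 5: $ q <A> (top = <A>).

<A>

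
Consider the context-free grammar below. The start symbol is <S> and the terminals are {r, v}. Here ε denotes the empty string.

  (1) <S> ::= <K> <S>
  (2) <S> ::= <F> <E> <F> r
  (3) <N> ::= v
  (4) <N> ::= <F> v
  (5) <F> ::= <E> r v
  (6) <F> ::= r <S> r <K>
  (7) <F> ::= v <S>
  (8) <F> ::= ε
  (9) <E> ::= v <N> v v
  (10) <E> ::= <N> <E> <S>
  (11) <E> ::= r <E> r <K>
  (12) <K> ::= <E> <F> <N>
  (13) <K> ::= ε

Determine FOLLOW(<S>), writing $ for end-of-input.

{$, r, v}

FIRST(<S>): from <S>::=<K> <S> we get {r, v}; from <S>::=<F> <E> <F> r we get {r, v}. So FIRST(<S>) = {r, v}.
FIRST(<N>): from <N>::=v we get {v}; from <N>::=<F> v we get {r, v}. So FIRST(<N>) = {r, v}.
FIRST(<E>): from <E>::=v <N> v v we get {v}; from <E>::=<N> <E> <S> we get {r, v}; from <E>::=r <E> r <K> we get {r}. So FIRST(<E>) = {r, v}.
FIRST(<F>): from <F>::=<E> r v we get {r, v}; from <F>::=r <S> r <K> we get {r}; from <F>::=v <S> we get {v}; from <F>::=ε we get {ε}. So FIRST(<F>) = {ε, r, v}.
FIRST(<K>): from <K>::=<E> <F> <N> we get {r, v}; from <K>::=ε we get {ε}. So FIRST(<K>) = {ε, r, v}.
FOLLOW(<S>) includes $ since <S> is the start symbol.
FOLLOW(<F>): in <S>::=<F> <E> <F> r (occurrence 1), <F> is followed by <E> <F> r with FIRST {r, v}; in <S>::=<F> <E> <F> r (occurrence 2), <F> is followed by r with FIRST {r}; in <N>::=<F> v, <F> is followed by v with FIRST {v}; in <K>::=<E> <F> <N>, <F> is followed by <N> with FIRST {r, v}. Thus FOLLOW(<F>) = {r, v}.
FOLLOW(<E>): in <S>::=<F> <E> <F> r, <E> is followed by <F> r with FIRST {r, v}; in <F>::=<E> r v, <E> is followed by r v with FIRST {r}; in <E>::=<N> <E> <S>, <E> is followed by <S> with FIRST {r, v}; in <E>::=r <E> r <K>, <E> is followed by r <K> with FIRST {r}; in <K>::=<E> <F> <N>, <E> is followed by <F> <N> with FIRST {r, v}. Thus FOLLOW(<E>) = {r, v}.
FOLLOW(<S>): in <S>::=<K> <S>, the suffix after <S> is empty (adds nothing new); in <F>::=r <S> r <K>, <S> is followed by r <K> with FIRST {r}; in <F>::=v <S>, the suffix after <S> is empty, so FOLLOW(<S>) ⊇ FOLLOW(<F>) = {r, v}; in <E>::=<N> <E> <S>, the suffix after <S> is empty, so FOLLOW(<S>) ⊇ FOLLOW(<E>) = {r, v}. Thus FOLLOW(<S>) = {$, r, v}.
FOLLOW(<K>): in <S>::=<K> <S>, <K> is followed by <S> with FIRST {r, v}; in <F>::=r <S> r <K>, the suffix after <K> is empty, so FOLLOW(<K>) ⊇ FOLLOW(<F>) = {r, v}; in <E>::=r <E> r <K>, the suffix after <K> is empty, so FOLLOW(<K>) ⊇ FOLLOW(<E>) = {r, v}. Thus FOLLOW(<K>) = {r, v}.
FOLLOW(<N>): in <E>::=v <N> v v, <N> is followed by v v with FIRST {v}; in <E>::=<N> <E> <S>, <N> is followed by <E> <S> with FIRST {r, v}; in <K>::=<E> <F> <N>, the suffix after <N> is empty, so FOLLOW(<N>) ⊇ FOLLOW(<K>) = {r, v}. Thus FOLLOW(<N>) = {r, v}.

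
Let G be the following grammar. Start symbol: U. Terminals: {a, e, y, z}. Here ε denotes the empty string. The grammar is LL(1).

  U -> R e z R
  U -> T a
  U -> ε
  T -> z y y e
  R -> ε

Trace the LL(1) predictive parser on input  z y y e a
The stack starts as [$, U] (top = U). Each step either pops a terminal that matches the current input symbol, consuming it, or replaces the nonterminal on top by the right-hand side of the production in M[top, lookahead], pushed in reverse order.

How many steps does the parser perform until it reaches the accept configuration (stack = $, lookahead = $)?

step 1: stack=$ U  input=z y y e a $  — expand U -> T a
step 2: stack=$ a T  input=z y y e a $  — expand T -> z y y e
step 3: stack=$ a e y y z  input=z y y e a $  — match z
step 4: stack=$ a e y y  input=y y e a $  — match y
step 5: stack=$ a e y  input=y e a $  — match y
step 6: stack=$ a e  input=e a $  — match e
step 7: stack=$ a  input=a $  — match a
Accept reached after 7 steps.

7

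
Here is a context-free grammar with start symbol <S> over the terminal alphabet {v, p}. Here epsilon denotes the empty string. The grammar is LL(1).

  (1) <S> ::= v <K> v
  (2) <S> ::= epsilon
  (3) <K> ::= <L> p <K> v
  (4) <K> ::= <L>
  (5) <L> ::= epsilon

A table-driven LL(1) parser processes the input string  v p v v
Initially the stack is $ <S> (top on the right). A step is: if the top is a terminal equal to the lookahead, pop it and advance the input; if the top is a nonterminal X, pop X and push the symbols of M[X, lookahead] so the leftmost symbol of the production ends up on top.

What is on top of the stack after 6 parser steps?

     Stack            Input      Action
  1  $ <S>            v p v v $  expand <S> ::= v <K> v
  2  $ v <K> v        v p v v $  match v
  3  $ v <K>          p v v $    expand <K> ::= <L> p <K> v
  4  $ v v <K> p <L>  p v v $    expand <L> ::= epsilon
  5  $ v v <K> p      p v v $    match p
  6  $ v v <K>        v v $      expand <K> ::= <L>
Stack after step 6: $ v v <L> (top = <L>).

<L>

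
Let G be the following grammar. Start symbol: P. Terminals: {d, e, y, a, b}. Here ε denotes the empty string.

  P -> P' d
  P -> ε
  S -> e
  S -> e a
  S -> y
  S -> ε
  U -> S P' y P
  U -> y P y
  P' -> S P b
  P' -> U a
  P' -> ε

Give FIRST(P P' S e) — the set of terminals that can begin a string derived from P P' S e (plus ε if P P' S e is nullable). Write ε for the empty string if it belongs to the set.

{b, d, e, y}

FIRST(S) = {ε, e, y}
FIRST(P) = {ε, b, d, e, y}  (via P' d)
FIRST(U) = {b, d, e, y}  (via S P' y P)
FIRST(P') = {ε, b, d, e, y}  (via S P b, U a)
FIRST(P P' S e): take FIRST of each symbol in turn, carrying on past any symbol whose FIRST contains ε; result {b, d, e, y}.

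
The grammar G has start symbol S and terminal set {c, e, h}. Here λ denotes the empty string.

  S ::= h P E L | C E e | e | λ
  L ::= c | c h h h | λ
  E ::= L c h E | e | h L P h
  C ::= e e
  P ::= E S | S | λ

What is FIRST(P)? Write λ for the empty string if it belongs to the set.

FIRST(L) = {λ, c}
FIRST(C) = {e}
FIRST(S) = {λ, e, h}  (via C E e)
FIRST(E) = {c, e, h}  (via L c h E)
FIRST(P) = {λ, c, e, h}  (via E S, S)

{λ, c, e, h}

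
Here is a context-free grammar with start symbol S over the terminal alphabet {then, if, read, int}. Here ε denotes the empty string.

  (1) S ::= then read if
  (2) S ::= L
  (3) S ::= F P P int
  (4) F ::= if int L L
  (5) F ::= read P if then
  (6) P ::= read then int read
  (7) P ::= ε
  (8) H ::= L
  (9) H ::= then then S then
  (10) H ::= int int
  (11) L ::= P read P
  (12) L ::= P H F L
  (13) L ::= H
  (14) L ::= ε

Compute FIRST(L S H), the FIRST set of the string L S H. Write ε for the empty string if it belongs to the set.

FIRST(F): from F::=if int L L we get {if}; from F::=read P if then we get {read}. So FIRST(F) = {if, read}.
FIRST(P): from P::=read then int read we get {read}; from P::=ε we get {ε}. So FIRST(P) = {ε, read}.
FIRST(S): from S::=then read if we get {then}; from S::=L we get {ε, if, int, read, then}; from S::=F P P int we get {if, read}. So FIRST(S) = {ε, if, int, read, then}.
FIRST(H): from H::=L we get {ε, if, int, read, then}; from H::=then then S then we get {then}; from H::=int int we get {int}. So FIRST(H) = {ε, if, int, read, then}.
FIRST(L): from L::=P read P we get {read}; from L::=P H F L we get {if, int, read, then}; from L::=H we get {ε, if, int, read, then}; from L::=ε we get {ε}. So FIRST(L) = {ε, if, int, read, then}.
FIRST(L S H): take FIRST of each symbol in turn, carrying on past any symbol whose FIRST contains ε; result {ε, if, int, read, then}.

{ε, if, int, read, then}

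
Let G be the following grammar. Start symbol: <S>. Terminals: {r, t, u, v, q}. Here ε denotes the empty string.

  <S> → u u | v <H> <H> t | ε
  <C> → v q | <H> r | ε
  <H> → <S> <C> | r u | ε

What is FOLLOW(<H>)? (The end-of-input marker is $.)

FIRST(<S>) = {ε, u, v}
FIRST(<C>) = {ε, r, u, v}  (via <H> r)
FIRST(<H>) = {ε, r, u, v}  (via <S> <C>)
FOLLOW(<S>) includes $ since <S> is the start symbol.
FOLLOW(<H>): in <S>→v <H> <H> t (occurrence 1), <H> is followed by <H> t with FIRST {r, t, u, v}; in <S>→v <H> <H> t (occurrence 2), <H> is followed by t with FIRST {t}; in <C>→<H> r, <H> is followed by r with FIRST {r}. Thus FOLLOW(<H>) = {r, t, u, v}.
FOLLOW(<S>): in <H>→<S> <C>, <S> is followed by <C> with FIRST {ε, r, u, v}; in <H>→<S> <C>, the suffix after <S> is nullable, so FOLLOW(<S>) ⊇ FOLLOW(<H>) = {r, t, u, v}. Thus FOLLOW(<S>) = {$, r, t, u, v}.
FOLLOW(<C>): in <H>→<S> <C>, the suffix after <C> is empty, so FOLLOW(<C>) ⊇ FOLLOW(<H>) = {r, t, u, v}. Thus FOLLOW(<C>) = {r, t, u, v}.

{r, t, u, v}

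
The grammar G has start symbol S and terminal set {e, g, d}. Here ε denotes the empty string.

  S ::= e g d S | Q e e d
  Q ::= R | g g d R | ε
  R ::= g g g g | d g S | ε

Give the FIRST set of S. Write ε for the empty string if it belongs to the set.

{d, e, g}

FIRST(R) = {ε, d, g}
FIRST(Q) = {ε, d, g}  (via R)
FIRST(S) = {d, e, g}  (via Q e e d)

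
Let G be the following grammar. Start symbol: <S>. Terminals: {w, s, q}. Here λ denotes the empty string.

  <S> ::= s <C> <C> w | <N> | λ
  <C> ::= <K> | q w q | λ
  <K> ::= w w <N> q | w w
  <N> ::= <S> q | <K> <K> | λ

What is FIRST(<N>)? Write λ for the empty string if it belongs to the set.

FIRST(<K>): from <K>::=w w <N> q we get {w}; from <K>::=w w we get {w}. So FIRST(<K>) = {w}.
FIRST(<C>): from <C>::=<K> we get {w}; from <C>::=q w q we get {q}; from <C>::=λ we get {λ}. So FIRST(<C>) = {λ, q, w}.
FIRST(<S>): from <S>::=s <C> <C> w we get {s}; from <S>::=<N> we get {λ, q, s, w}; from <S>::=λ we get {λ}. So FIRST(<S>) = {λ, q, s, w}.
FIRST(<N>): from <N>::=<S> q we get {q, s, w}; from <N>::=<K> <K> we get {w}; from <N>::=λ we get {λ}. So FIRST(<N>) = {λ, q, s, w}.

{λ, q, s, w}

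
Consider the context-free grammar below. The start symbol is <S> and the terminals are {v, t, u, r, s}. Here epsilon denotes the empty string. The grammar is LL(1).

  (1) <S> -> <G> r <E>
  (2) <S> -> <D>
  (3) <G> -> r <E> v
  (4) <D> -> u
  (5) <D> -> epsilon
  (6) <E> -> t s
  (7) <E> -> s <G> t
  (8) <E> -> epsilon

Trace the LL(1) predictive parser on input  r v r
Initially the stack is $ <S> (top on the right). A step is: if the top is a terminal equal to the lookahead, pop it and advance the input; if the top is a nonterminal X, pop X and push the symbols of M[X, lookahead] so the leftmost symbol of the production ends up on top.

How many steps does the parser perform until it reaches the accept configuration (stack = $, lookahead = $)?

step 1: stack=$ <S>  input=r v r $  — expand <S> -> <G> r <E>
step 2: stack=$ <E> r <G>  input=r v r $  — expand <G> -> r <E> v
step 3: stack=$ <E> r v <E> r  input=r v r $  — match r
step 4: stack=$ <E> r v <E>  input=v r $  — expand <E> -> epsilon
step 5: stack=$ <E> r v  input=v r $  — match v
step 6: stack=$ <E> r  input=r $  — match r
step 7: stack=$ <E>  input=$  — expand <E> -> epsilon
Accept reached after 7 steps.

7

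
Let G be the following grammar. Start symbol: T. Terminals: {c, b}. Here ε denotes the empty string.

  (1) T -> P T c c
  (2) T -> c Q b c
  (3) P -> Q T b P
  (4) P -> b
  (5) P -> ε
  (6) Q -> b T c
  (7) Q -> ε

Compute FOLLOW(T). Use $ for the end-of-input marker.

{$, b, c}

FIRST(Q): from Q->b T c we get {b}; from Q->ε we get {ε}. So FIRST(Q) = {ε, b}.
FIRST(T): from T->P T c c we get {b, c}; from T->c Q b c we get {c}. So FIRST(T) = {b, c}.
FIRST(P): from P->Q T b P we get {b, c}; from P->b we get {b}; from P->ε we get {ε}. So FIRST(P) = {ε, b, c}.
FOLLOW(T) includes $ since T is the start symbol.
FOLLOW(T): in T->P T c c, T is followed by c c with FIRST {c}; in P->Q T b P, T is followed by b P with FIRST {b}; in Q->b T c, T is followed by c with FIRST {c}. Thus FOLLOW(T) = {$, b, c}.
FOLLOW(P): in T->P T c c, P is followed by T c c with FIRST {b, c}; in P->Q T b P, the suffix after P is empty (adds nothing new). Thus FOLLOW(P) = {b, c}.
FOLLOW(Q): in T->c Q b c, Q is followed by b c with FIRST {b}; in P->Q T b P, Q is followed by T b P with FIRST {b, c}. Thus FOLLOW(Q) = {b, c}.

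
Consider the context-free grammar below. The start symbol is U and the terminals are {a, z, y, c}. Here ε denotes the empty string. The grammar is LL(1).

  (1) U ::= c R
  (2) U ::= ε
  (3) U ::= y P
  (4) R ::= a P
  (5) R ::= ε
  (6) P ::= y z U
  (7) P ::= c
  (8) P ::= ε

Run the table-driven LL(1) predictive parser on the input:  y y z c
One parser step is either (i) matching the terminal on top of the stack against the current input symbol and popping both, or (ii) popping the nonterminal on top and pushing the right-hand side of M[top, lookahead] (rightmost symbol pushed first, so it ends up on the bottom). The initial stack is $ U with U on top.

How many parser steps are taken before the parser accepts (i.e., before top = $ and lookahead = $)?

8

step 1: stack=$ U  input=y y z c $  — expand U ::= y P
step 2: stack=$ P y  input=y y z c $  — match y
step 3: stack=$ P  input=y z c $  — expand P ::= y z U
step 4: stack=$ U z y  input=y z c $  — match y
step 5: stack=$ U z  input=z c $  — match z
step 6: stack=$ U  input=c $  — expand U ::= c R
step 7: stack=$ R c  input=c $  — match c
step 8: stack=$ R  input=$  — expand R ::= ε
Accept reached after 8 steps.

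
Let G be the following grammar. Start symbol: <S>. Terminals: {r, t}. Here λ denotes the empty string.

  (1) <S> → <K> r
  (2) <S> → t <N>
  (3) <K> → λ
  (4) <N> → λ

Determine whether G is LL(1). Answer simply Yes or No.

Yes

FIRST(<S>) = {r, t}
FIRST(<K>) = {λ}
FIRST(<N>) = {λ}
FOLLOW(<S>) = {$}
FOLLOW(<K>) = {r}
FOLLOW(<N>) = {$}
Each cell of M receives at most one production.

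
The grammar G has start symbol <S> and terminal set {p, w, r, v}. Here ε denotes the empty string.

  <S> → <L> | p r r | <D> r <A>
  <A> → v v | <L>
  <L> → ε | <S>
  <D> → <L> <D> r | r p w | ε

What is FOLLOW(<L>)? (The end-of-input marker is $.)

FIRST(<S>) = {ε, p, r}  (via <L>, <D> r <A>)
FIRST(<L>) = {ε, p, r}  (via <S>)
FIRST(<A>) = {ε, p, r, v}  (via <L>)
FIRST(<D>) = {ε, p, r}  (via <L> <D> r)
FOLLOW(<S>) includes $ since <S> is the start symbol.
FOLLOW(<D>): in <S>→<D> r <A>, <D> is followed by r <A> with FIRST {r}; in <D>→<L> <D> r, <D> is followed by r with FIRST {r}. Thus FOLLOW(<D>) = {r}.
FOLLOW(<S>): in <L>→<S>, the suffix after <S> is empty, so FOLLOW(<S>) ⊇ FOLLOW(<L>) = {$, p, r}. Thus FOLLOW(<S>) = {$, p, r}.
FOLLOW(<A>): in <S>→<D> r <A>, the suffix after <A> is empty, so FOLLOW(<A>) ⊇ FOLLOW(<S>) = {$, p, r}. Thus FOLLOW(<A>) = {$, p, r}.
FOLLOW(<L>): in <S>→<L>, the suffix after <L> is empty, so FOLLOW(<L>) ⊇ FOLLOW(<S>) = {$, p, r}; in <A>→<L>, the suffix after <L> is empty, so FOLLOW(<L>) ⊇ FOLLOW(<A>) = {$, p, r}; in <D>→<L> <D> r, <L> is followed by <D> r with FIRST {p, r}. Thus FOLLOW(<L>) = {$, p, r}.

{$, p, r}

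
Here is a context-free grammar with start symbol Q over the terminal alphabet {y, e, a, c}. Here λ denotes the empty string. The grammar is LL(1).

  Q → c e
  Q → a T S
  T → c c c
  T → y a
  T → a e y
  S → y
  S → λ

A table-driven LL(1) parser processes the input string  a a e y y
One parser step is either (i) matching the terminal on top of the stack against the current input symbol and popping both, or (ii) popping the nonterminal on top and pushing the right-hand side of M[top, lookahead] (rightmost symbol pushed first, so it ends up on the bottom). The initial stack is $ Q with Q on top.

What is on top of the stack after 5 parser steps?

y

step 1: stack=$ Q  input=a a e y y $  — expand Q → a T S
step 2: stack=$ S T a  input=a a e y y $  — match a
step 3: stack=$ S T  input=a e y y $  — expand T → a e y
step 4: stack=$ S y e a  input=a e y y $  — match a
step 5: stack=$ S y e  input=e y y $  — match e
Stack after step 5: $ S y (top = y).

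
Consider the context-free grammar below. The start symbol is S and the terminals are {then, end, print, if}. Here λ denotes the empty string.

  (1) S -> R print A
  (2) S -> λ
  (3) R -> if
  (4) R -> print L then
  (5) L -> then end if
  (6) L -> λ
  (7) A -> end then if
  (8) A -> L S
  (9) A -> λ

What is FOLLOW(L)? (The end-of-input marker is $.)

FIRST(R): from R->if we get {if}; from R->print L then we get {print}. So FIRST(R) = {if, print}.
FIRST(L): from L->then end if we get {then}; from L->λ we get {λ}. So FIRST(L) = {λ, then}.
FIRST(S): from S->R print A we get {if, print}; from S->λ we get {λ}. So FIRST(S) = {λ, if, print}.
FIRST(A): from A->end then if we get {end}; from A->L S we get {λ, if, print, then}; from A->λ we get {λ}. So FIRST(A) = {λ, end, if, print, then}.
FOLLOW(S) includes $ since S is the start symbol.
FOLLOW(R): in S->R print A, R is followed by print A with FIRST {print}. Thus FOLLOW(R) = {print}.
FOLLOW(S): in A->L S, the suffix after S is empty, so FOLLOW(S) ⊇ FOLLOW(A) = {$}. Thus FOLLOW(S) = {$}.
FOLLOW(A): in S->R print A, the suffix after A is empty, so FOLLOW(A) ⊇ FOLLOW(S) = {$}. Thus FOLLOW(A) = {$}.
FOLLOW(L): in R->print L then, L is followed by then with FIRST {then}; in A->L S, L is followed by S with FIRST {λ, if, print}; in A->L S, the suffix after L is nullable, so FOLLOW(L) ⊇ FOLLOW(A) = {$}. Thus FOLLOW(L) = {$, if, print, then}.

{$, if, print, then}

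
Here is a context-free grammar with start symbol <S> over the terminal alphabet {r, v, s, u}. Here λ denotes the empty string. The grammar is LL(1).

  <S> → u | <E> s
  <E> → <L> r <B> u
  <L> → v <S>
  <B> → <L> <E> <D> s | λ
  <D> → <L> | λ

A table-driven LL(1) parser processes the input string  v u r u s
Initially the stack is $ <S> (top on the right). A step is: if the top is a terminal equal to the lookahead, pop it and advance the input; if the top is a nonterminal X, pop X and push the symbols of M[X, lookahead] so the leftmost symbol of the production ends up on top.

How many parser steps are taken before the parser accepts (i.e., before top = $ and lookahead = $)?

10

      Stack              Input        Action
   1  $ <S>              v u r u s $  expand <S> → <E> s
   2  $ s <E>            v u r u s $  expand <E> → <L> r <B> u
   3  $ s u <B> r <L>    v u r u s $  expand <L> → v <S>
   4  $ s u <B> r <S> v  v u r u s $  match v
   5  $ s u <B> r <S>    u r u s $    expand <S> → u
   6  $ s u <B> r u      u r u s $    match u
   7  $ s u <B> r        r u s $      match r
   8  $ s u <B>          u s $        expand <B> → λ
   9  $ s u              u s $        match u
  10  $ s                s $          match s
Accept reached after 10 steps.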